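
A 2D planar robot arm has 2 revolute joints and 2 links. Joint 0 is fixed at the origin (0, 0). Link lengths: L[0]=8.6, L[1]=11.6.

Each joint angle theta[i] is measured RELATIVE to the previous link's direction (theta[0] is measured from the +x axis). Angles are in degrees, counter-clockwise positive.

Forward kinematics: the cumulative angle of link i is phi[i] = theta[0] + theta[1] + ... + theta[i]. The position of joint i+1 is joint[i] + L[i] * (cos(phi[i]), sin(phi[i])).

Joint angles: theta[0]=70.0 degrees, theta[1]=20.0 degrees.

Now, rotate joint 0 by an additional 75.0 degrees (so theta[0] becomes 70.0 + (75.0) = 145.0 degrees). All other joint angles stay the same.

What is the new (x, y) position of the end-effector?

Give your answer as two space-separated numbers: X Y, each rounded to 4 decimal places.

Answer: -18.2494 7.9351

Derivation:
joint[0] = (0.0000, 0.0000)  (base)
link 0: phi[0] = 145 = 145 deg
  cos(145 deg) = -0.8192, sin(145 deg) = 0.5736
  joint[1] = (0.0000, 0.0000) + 8.6 * (-0.8192, 0.5736) = (0.0000 + -7.0447, 0.0000 + 4.9328) = (-7.0447, 4.9328)
link 1: phi[1] = 145 + 20 = 165 deg
  cos(165 deg) = -0.9659, sin(165 deg) = 0.2588
  joint[2] = (-7.0447, 4.9328) + 11.6 * (-0.9659, 0.2588) = (-7.0447 + -11.2047, 4.9328 + 3.0023) = (-18.2494, 7.9351)
End effector: (-18.2494, 7.9351)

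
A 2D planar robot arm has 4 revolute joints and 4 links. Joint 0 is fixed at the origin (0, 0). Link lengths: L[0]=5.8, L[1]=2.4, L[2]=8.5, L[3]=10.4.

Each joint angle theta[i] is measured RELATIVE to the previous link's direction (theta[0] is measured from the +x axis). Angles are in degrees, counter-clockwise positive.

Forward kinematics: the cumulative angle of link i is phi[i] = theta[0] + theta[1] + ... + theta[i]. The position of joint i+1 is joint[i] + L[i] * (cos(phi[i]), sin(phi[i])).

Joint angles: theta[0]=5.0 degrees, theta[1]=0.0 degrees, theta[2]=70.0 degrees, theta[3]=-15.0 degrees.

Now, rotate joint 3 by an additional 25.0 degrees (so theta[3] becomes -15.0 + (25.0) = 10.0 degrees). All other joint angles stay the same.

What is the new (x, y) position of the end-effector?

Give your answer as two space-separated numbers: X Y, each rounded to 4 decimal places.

Answer: 11.2752 19.2855

Derivation:
joint[0] = (0.0000, 0.0000)  (base)
link 0: phi[0] = 5 = 5 deg
  cos(5 deg) = 0.9962, sin(5 deg) = 0.0872
  joint[1] = (0.0000, 0.0000) + 5.8 * (0.9962, 0.0872) = (0.0000 + 5.7779, 0.0000 + 0.5055) = (5.7779, 0.5055)
link 1: phi[1] = 5 + 0 = 5 deg
  cos(5 deg) = 0.9962, sin(5 deg) = 0.0872
  joint[2] = (5.7779, 0.5055) + 2.4 * (0.9962, 0.0872) = (5.7779 + 2.3909, 0.5055 + 0.2092) = (8.1688, 0.7147)
link 2: phi[2] = 5 + 0 + 70 = 75 deg
  cos(75 deg) = 0.2588, sin(75 deg) = 0.9659
  joint[3] = (8.1688, 0.7147) + 8.5 * (0.2588, 0.9659) = (8.1688 + 2.2000, 0.7147 + 8.2104) = (10.3688, 8.9250)
link 3: phi[3] = 5 + 0 + 70 + 10 = 85 deg
  cos(85 deg) = 0.0872, sin(85 deg) = 0.9962
  joint[4] = (10.3688, 8.9250) + 10.4 * (0.0872, 0.9962) = (10.3688 + 0.9064, 8.9250 + 10.3604) = (11.2752, 19.2855)
End effector: (11.2752, 19.2855)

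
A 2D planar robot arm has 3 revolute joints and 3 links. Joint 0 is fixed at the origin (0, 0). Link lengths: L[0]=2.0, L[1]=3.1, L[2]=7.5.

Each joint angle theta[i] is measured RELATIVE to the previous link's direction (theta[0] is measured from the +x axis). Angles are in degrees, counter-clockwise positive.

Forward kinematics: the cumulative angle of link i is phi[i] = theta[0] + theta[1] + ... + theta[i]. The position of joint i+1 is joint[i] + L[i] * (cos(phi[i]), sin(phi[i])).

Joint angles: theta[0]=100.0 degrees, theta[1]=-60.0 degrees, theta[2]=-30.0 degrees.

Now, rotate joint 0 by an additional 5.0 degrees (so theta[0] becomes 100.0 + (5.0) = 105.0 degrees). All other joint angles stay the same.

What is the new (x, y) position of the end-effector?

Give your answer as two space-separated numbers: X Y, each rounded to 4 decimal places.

Answer: 8.9188 6.0650

Derivation:
joint[0] = (0.0000, 0.0000)  (base)
link 0: phi[0] = 105 = 105 deg
  cos(105 deg) = -0.2588, sin(105 deg) = 0.9659
  joint[1] = (0.0000, 0.0000) + 2 * (-0.2588, 0.9659) = (0.0000 + -0.5176, 0.0000 + 1.9319) = (-0.5176, 1.9319)
link 1: phi[1] = 105 + -60 = 45 deg
  cos(45 deg) = 0.7071, sin(45 deg) = 0.7071
  joint[2] = (-0.5176, 1.9319) + 3.1 * (0.7071, 0.7071) = (-0.5176 + 2.1920, 1.9319 + 2.1920) = (1.6744, 4.1239)
link 2: phi[2] = 105 + -60 + -30 = 15 deg
  cos(15 deg) = 0.9659, sin(15 deg) = 0.2588
  joint[3] = (1.6744, 4.1239) + 7.5 * (0.9659, 0.2588) = (1.6744 + 7.2444, 4.1239 + 1.9411) = (8.9188, 6.0650)
End effector: (8.9188, 6.0650)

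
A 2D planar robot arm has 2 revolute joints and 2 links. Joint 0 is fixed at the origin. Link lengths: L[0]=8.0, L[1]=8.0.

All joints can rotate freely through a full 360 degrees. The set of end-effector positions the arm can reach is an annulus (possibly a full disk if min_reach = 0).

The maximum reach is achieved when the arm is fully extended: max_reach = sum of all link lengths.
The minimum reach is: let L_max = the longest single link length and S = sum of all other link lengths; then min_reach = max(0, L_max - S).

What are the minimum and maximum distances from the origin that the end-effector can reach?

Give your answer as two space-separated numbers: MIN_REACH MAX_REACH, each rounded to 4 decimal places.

Answer: 0.0000 16.0000

Derivation:
Link lengths: [8.0, 8.0]
max_reach = 8 + 8 = 16
L_max = max([8.0, 8.0]) = 8
S (sum of others) = 16 - 8 = 8
min_reach = max(0, 8 - 8) = max(0, 0) = 0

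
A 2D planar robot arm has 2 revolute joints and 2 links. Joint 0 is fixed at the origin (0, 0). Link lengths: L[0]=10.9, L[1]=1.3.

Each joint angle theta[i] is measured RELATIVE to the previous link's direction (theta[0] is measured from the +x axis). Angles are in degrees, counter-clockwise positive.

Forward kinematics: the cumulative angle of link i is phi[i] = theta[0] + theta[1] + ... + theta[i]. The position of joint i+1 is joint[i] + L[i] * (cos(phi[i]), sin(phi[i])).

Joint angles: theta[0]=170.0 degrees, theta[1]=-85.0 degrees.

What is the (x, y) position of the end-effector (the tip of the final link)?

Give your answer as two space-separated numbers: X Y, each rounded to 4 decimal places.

Answer: -10.6211 3.1878

Derivation:
joint[0] = (0.0000, 0.0000)  (base)
link 0: phi[0] = 170 = 170 deg
  cos(170 deg) = -0.9848, sin(170 deg) = 0.1736
  joint[1] = (0.0000, 0.0000) + 10.9 * (-0.9848, 0.1736) = (0.0000 + -10.7344, 0.0000 + 1.8928) = (-10.7344, 1.8928)
link 1: phi[1] = 170 + -85 = 85 deg
  cos(85 deg) = 0.0872, sin(85 deg) = 0.9962
  joint[2] = (-10.7344, 1.8928) + 1.3 * (0.0872, 0.9962) = (-10.7344 + 0.1133, 1.8928 + 1.2951) = (-10.6211, 3.1878)
End effector: (-10.6211, 3.1878)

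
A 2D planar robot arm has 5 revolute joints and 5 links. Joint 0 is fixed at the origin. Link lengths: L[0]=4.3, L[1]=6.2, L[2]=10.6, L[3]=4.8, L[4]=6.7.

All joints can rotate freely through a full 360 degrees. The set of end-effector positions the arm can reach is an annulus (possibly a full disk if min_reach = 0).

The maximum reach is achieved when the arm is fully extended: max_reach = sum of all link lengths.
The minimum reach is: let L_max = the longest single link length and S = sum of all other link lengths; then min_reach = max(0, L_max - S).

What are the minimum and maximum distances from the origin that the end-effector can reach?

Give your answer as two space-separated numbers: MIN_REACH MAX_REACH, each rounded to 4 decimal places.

Link lengths: [4.3, 6.2, 10.6, 4.8, 6.7]
max_reach = 4.3 + 6.2 + 10.6 + 4.8 + 6.7 = 32.6
L_max = max([4.3, 6.2, 10.6, 4.8, 6.7]) = 10.6
S (sum of others) = 32.6 - 10.6 = 22
min_reach = max(0, 10.6 - 22) = max(0, -11.4) = 0

Answer: 0.0000 32.6000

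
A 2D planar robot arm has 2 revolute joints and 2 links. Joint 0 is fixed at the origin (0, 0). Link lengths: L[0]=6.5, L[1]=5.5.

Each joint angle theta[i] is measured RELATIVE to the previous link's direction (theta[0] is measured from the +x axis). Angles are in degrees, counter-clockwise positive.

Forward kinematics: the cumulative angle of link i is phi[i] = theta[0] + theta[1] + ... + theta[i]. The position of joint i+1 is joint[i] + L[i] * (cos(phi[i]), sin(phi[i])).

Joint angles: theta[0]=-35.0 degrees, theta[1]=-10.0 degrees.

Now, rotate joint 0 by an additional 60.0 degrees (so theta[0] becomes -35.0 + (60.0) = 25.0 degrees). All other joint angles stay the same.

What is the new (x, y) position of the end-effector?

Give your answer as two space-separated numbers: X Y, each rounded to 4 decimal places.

Answer: 11.2036 4.1705

Derivation:
joint[0] = (0.0000, 0.0000)  (base)
link 0: phi[0] = 25 = 25 deg
  cos(25 deg) = 0.9063, sin(25 deg) = 0.4226
  joint[1] = (0.0000, 0.0000) + 6.5 * (0.9063, 0.4226) = (0.0000 + 5.8910, 0.0000 + 2.7470) = (5.8910, 2.7470)
link 1: phi[1] = 25 + -10 = 15 deg
  cos(15 deg) = 0.9659, sin(15 deg) = 0.2588
  joint[2] = (5.8910, 2.7470) + 5.5 * (0.9659, 0.2588) = (5.8910 + 5.3126, 2.7470 + 1.4235) = (11.2036, 4.1705)
End effector: (11.2036, 4.1705)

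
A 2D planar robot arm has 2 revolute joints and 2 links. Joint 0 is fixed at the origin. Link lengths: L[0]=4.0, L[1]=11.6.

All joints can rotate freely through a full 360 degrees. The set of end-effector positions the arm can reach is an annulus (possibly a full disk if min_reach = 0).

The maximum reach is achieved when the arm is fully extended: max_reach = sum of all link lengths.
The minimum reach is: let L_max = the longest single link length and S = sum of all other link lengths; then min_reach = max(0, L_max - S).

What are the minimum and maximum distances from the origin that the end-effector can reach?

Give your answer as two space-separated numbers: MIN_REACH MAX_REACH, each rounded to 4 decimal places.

Answer: 7.6000 15.6000

Derivation:
Link lengths: [4.0, 11.6]
max_reach = 4 + 11.6 = 15.6
L_max = max([4.0, 11.6]) = 11.6
S (sum of others) = 15.6 - 11.6 = 4
min_reach = max(0, 11.6 - 4) = max(0, 7.6) = 7.6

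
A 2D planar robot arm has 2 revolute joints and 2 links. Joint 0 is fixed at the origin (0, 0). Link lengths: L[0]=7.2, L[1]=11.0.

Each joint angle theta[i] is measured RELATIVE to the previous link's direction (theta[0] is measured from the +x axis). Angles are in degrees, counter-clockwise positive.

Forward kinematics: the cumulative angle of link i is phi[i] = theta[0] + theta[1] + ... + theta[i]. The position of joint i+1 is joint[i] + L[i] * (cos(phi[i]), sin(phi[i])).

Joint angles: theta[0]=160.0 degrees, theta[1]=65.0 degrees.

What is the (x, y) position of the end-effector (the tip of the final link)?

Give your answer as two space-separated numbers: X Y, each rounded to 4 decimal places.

joint[0] = (0.0000, 0.0000)  (base)
link 0: phi[0] = 160 = 160 deg
  cos(160 deg) = -0.9397, sin(160 deg) = 0.3420
  joint[1] = (0.0000, 0.0000) + 7.2 * (-0.9397, 0.3420) = (0.0000 + -6.7658, 0.0000 + 2.4625) = (-6.7658, 2.4625)
link 1: phi[1] = 160 + 65 = 225 deg
  cos(225 deg) = -0.7071, sin(225 deg) = -0.7071
  joint[2] = (-6.7658, 2.4625) + 11 * (-0.7071, -0.7071) = (-6.7658 + -7.7782, 2.4625 + -7.7782) = (-14.5440, -5.3156)
End effector: (-14.5440, -5.3156)

Answer: -14.5440 -5.3156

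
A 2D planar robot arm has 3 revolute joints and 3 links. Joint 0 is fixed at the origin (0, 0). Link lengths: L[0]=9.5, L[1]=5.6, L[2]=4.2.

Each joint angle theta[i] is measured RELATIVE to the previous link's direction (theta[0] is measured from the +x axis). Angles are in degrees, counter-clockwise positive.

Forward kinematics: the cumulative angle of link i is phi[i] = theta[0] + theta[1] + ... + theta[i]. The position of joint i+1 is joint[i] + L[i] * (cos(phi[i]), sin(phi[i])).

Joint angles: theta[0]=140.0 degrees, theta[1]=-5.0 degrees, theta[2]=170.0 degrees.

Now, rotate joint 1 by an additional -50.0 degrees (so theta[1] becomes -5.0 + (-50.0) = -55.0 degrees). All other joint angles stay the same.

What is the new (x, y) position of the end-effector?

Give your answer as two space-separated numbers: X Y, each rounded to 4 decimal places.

joint[0] = (0.0000, 0.0000)  (base)
link 0: phi[0] = 140 = 140 deg
  cos(140 deg) = -0.7660, sin(140 deg) = 0.6428
  joint[1] = (0.0000, 0.0000) + 9.5 * (-0.7660, 0.6428) = (0.0000 + -7.2774, 0.0000 + 6.1065) = (-7.2774, 6.1065)
link 1: phi[1] = 140 + -55 = 85 deg
  cos(85 deg) = 0.0872, sin(85 deg) = 0.9962
  joint[2] = (-7.2774, 6.1065) + 5.6 * (0.0872, 0.9962) = (-7.2774 + 0.4881, 6.1065 + 5.5787) = (-6.7894, 11.6852)
link 2: phi[2] = 140 + -55 + 170 = 255 deg
  cos(255 deg) = -0.2588, sin(255 deg) = -0.9659
  joint[3] = (-6.7894, 11.6852) + 4.2 * (-0.2588, -0.9659) = (-6.7894 + -1.0870, 11.6852 + -4.0569) = (-7.8764, 7.6283)
End effector: (-7.8764, 7.6283)

Answer: -7.8764 7.6283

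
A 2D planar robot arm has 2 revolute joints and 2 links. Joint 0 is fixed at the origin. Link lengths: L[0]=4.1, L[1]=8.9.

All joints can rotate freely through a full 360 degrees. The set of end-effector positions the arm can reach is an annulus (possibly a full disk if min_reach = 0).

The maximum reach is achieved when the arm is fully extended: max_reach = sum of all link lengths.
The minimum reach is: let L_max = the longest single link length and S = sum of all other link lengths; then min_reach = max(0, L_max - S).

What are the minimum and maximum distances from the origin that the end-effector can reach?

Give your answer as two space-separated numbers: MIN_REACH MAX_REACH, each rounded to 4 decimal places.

Link lengths: [4.1, 8.9]
max_reach = 4.1 + 8.9 = 13
L_max = max([4.1, 8.9]) = 8.9
S (sum of others) = 13 - 8.9 = 4.1
min_reach = max(0, 8.9 - 4.1) = max(0, 4.8) = 4.8

Answer: 4.8000 13.0000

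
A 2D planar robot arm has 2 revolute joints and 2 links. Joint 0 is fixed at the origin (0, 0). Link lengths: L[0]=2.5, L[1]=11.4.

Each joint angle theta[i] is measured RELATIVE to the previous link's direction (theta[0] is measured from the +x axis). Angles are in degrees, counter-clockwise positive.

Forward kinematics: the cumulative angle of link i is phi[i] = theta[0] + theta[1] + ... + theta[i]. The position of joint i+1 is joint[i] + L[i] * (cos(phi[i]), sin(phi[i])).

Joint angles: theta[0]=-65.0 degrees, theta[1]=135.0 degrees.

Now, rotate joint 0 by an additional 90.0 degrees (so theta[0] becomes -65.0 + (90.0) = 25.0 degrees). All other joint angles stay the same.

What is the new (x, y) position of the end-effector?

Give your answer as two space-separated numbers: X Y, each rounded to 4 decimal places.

joint[0] = (0.0000, 0.0000)  (base)
link 0: phi[0] = 25 = 25 deg
  cos(25 deg) = 0.9063, sin(25 deg) = 0.4226
  joint[1] = (0.0000, 0.0000) + 2.5 * (0.9063, 0.4226) = (0.0000 + 2.2658, 0.0000 + 1.0565) = (2.2658, 1.0565)
link 1: phi[1] = 25 + 135 = 160 deg
  cos(160 deg) = -0.9397, sin(160 deg) = 0.3420
  joint[2] = (2.2658, 1.0565) + 11.4 * (-0.9397, 0.3420) = (2.2658 + -10.7125, 1.0565 + 3.8990) = (-8.4467, 4.9556)
End effector: (-8.4467, 4.9556)

Answer: -8.4467 4.9556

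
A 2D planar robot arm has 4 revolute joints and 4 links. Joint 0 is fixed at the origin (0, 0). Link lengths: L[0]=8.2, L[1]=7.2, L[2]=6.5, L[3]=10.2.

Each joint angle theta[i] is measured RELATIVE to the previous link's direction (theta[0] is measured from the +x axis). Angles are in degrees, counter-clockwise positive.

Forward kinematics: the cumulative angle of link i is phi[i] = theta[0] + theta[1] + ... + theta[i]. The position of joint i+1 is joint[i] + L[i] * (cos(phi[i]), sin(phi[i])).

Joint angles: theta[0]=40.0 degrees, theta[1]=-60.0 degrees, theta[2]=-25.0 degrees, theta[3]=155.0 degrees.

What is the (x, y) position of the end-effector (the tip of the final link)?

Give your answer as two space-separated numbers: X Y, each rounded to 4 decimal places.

Answer: 14.1549 7.7970

Derivation:
joint[0] = (0.0000, 0.0000)  (base)
link 0: phi[0] = 40 = 40 deg
  cos(40 deg) = 0.7660, sin(40 deg) = 0.6428
  joint[1] = (0.0000, 0.0000) + 8.2 * (0.7660, 0.6428) = (0.0000 + 6.2816, 0.0000 + 5.2709) = (6.2816, 5.2709)
link 1: phi[1] = 40 + -60 = -20 deg
  cos(-20 deg) = 0.9397, sin(-20 deg) = -0.3420
  joint[2] = (6.2816, 5.2709) + 7.2 * (0.9397, -0.3420) = (6.2816 + 6.7658, 5.2709 + -2.4625) = (13.0474, 2.8083)
link 2: phi[2] = 40 + -60 + -25 = -45 deg
  cos(-45 deg) = 0.7071, sin(-45 deg) = -0.7071
  joint[3] = (13.0474, 2.8083) + 6.5 * (0.7071, -0.7071) = (13.0474 + 4.5962, 2.8083 + -4.5962) = (17.6435, -1.7879)
link 3: phi[3] = 40 + -60 + -25 + 155 = 110 deg
  cos(110 deg) = -0.3420, sin(110 deg) = 0.9397
  joint[4] = (17.6435, -1.7879) + 10.2 * (-0.3420, 0.9397) = (17.6435 + -3.4886, -1.7879 + 9.5849) = (14.1549, 7.7970)
End effector: (14.1549, 7.7970)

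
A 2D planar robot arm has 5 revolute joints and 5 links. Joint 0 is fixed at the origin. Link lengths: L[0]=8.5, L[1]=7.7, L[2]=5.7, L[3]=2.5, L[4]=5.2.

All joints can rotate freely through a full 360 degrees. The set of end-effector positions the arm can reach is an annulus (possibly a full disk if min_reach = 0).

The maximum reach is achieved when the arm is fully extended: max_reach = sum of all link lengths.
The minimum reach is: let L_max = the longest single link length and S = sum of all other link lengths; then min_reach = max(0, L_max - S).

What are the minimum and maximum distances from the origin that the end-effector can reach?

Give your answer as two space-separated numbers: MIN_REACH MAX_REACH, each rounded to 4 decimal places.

Answer: 0.0000 29.6000

Derivation:
Link lengths: [8.5, 7.7, 5.7, 2.5, 5.2]
max_reach = 8.5 + 7.7 + 5.7 + 2.5 + 5.2 = 29.6
L_max = max([8.5, 7.7, 5.7, 2.5, 5.2]) = 8.5
S (sum of others) = 29.6 - 8.5 = 21.1
min_reach = max(0, 8.5 - 21.1) = max(0, -12.6) = 0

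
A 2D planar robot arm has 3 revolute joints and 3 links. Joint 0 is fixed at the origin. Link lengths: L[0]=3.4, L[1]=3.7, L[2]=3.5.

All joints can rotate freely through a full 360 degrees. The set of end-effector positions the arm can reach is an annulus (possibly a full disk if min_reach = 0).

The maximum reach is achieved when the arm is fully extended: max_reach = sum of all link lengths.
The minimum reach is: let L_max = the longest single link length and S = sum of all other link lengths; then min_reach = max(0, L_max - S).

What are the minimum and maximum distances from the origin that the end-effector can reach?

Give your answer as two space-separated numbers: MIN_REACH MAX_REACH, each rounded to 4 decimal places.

Link lengths: [3.4, 3.7, 3.5]
max_reach = 3.4 + 3.7 + 3.5 = 10.6
L_max = max([3.4, 3.7, 3.5]) = 3.7
S (sum of others) = 10.6 - 3.7 = 6.9
min_reach = max(0, 3.7 - 6.9) = max(0, -3.2) = 0

Answer: 0.0000 10.6000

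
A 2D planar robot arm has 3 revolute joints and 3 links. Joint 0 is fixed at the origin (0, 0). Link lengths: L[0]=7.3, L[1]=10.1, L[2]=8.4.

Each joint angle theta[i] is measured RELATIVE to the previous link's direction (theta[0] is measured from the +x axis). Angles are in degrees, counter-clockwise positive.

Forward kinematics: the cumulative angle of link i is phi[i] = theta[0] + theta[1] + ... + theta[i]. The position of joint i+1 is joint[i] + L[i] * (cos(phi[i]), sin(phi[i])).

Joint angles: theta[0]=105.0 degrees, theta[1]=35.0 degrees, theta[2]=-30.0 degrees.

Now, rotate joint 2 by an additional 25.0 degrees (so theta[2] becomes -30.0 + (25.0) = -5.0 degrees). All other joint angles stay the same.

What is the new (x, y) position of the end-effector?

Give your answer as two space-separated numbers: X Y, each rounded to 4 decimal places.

joint[0] = (0.0000, 0.0000)  (base)
link 0: phi[0] = 105 = 105 deg
  cos(105 deg) = -0.2588, sin(105 deg) = 0.9659
  joint[1] = (0.0000, 0.0000) + 7.3 * (-0.2588, 0.9659) = (0.0000 + -1.8894, 0.0000 + 7.0513) = (-1.8894, 7.0513)
link 1: phi[1] = 105 + 35 = 140 deg
  cos(140 deg) = -0.7660, sin(140 deg) = 0.6428
  joint[2] = (-1.8894, 7.0513) + 10.1 * (-0.7660, 0.6428) = (-1.8894 + -7.7370, 7.0513 + 6.4922) = (-9.6264, 13.5434)
link 2: phi[2] = 105 + 35 + -5 = 135 deg
  cos(135 deg) = -0.7071, sin(135 deg) = 0.7071
  joint[3] = (-9.6264, 13.5434) + 8.4 * (-0.7071, 0.7071) = (-9.6264 + -5.9397, 13.5434 + 5.9397) = (-15.5661, 19.4831)
End effector: (-15.5661, 19.4831)

Answer: -15.5661 19.4831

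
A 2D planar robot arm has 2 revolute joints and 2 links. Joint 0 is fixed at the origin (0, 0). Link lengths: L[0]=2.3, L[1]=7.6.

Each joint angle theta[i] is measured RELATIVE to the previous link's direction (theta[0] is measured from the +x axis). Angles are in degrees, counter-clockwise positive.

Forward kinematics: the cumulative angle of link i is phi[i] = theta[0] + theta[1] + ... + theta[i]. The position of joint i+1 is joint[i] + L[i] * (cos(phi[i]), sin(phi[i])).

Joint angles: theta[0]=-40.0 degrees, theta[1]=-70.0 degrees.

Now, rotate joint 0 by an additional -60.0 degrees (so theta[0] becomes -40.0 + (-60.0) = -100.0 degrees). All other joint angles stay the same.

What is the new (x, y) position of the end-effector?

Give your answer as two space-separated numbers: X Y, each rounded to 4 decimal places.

joint[0] = (0.0000, 0.0000)  (base)
link 0: phi[0] = -100 = -100 deg
  cos(-100 deg) = -0.1736, sin(-100 deg) = -0.9848
  joint[1] = (0.0000, 0.0000) + 2.3 * (-0.1736, -0.9848) = (0.0000 + -0.3994, 0.0000 + -2.2651) = (-0.3994, -2.2651)
link 1: phi[1] = -100 + -70 = -170 deg
  cos(-170 deg) = -0.9848, sin(-170 deg) = -0.1736
  joint[2] = (-0.3994, -2.2651) + 7.6 * (-0.9848, -0.1736) = (-0.3994 + -7.4845, -2.2651 + -1.3197) = (-7.8839, -3.5848)
End effector: (-7.8839, -3.5848)

Answer: -7.8839 -3.5848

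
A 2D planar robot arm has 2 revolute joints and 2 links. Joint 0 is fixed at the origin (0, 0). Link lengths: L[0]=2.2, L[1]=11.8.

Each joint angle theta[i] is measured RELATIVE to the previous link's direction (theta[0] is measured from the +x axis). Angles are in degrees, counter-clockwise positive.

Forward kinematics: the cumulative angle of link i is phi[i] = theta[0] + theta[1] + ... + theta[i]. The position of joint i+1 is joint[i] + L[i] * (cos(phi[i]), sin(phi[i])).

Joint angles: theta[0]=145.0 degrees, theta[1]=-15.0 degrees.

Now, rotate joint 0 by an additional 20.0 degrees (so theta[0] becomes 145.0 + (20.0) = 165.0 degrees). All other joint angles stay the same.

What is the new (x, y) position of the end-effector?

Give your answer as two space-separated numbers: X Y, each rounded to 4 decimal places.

joint[0] = (0.0000, 0.0000)  (base)
link 0: phi[0] = 165 = 165 deg
  cos(165 deg) = -0.9659, sin(165 deg) = 0.2588
  joint[1] = (0.0000, 0.0000) + 2.2 * (-0.9659, 0.2588) = (0.0000 + -2.1250, 0.0000 + 0.5694) = (-2.1250, 0.5694)
link 1: phi[1] = 165 + -15 = 150 deg
  cos(150 deg) = -0.8660, sin(150 deg) = 0.5000
  joint[2] = (-2.1250, 0.5694) + 11.8 * (-0.8660, 0.5000) = (-2.1250 + -10.2191, 0.5694 + 5.9000) = (-12.3441, 6.4694)
End effector: (-12.3441, 6.4694)

Answer: -12.3441 6.4694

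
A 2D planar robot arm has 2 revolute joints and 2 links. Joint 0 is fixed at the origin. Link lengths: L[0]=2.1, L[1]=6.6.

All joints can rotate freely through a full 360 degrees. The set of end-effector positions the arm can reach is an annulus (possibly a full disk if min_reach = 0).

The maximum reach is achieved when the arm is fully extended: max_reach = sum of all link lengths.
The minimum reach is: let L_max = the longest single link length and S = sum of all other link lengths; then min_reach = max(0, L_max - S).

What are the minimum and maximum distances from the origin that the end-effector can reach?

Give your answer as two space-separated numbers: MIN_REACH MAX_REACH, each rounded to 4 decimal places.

Answer: 4.5000 8.7000

Derivation:
Link lengths: [2.1, 6.6]
max_reach = 2.1 + 6.6 = 8.7
L_max = max([2.1, 6.6]) = 6.6
S (sum of others) = 8.7 - 6.6 = 2.1
min_reach = max(0, 6.6 - 2.1) = max(0, 4.5) = 4.5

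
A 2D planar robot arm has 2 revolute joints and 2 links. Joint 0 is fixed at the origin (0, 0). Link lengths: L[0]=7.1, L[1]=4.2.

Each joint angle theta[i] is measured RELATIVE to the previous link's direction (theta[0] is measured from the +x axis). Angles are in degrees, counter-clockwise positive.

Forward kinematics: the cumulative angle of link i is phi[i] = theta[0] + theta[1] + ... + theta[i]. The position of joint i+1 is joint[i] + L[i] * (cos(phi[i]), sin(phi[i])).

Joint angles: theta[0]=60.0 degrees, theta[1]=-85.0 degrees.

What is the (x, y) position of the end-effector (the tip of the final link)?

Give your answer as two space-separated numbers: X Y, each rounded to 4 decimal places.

joint[0] = (0.0000, 0.0000)  (base)
link 0: phi[0] = 60 = 60 deg
  cos(60 deg) = 0.5000, sin(60 deg) = 0.8660
  joint[1] = (0.0000, 0.0000) + 7.1 * (0.5000, 0.8660) = (0.0000 + 3.5500, 0.0000 + 6.1488) = (3.5500, 6.1488)
link 1: phi[1] = 60 + -85 = -25 deg
  cos(-25 deg) = 0.9063, sin(-25 deg) = -0.4226
  joint[2] = (3.5500, 6.1488) + 4.2 * (0.9063, -0.4226) = (3.5500 + 3.8065, 6.1488 + -1.7750) = (7.3565, 4.3738)
End effector: (7.3565, 4.3738)

Answer: 7.3565 4.3738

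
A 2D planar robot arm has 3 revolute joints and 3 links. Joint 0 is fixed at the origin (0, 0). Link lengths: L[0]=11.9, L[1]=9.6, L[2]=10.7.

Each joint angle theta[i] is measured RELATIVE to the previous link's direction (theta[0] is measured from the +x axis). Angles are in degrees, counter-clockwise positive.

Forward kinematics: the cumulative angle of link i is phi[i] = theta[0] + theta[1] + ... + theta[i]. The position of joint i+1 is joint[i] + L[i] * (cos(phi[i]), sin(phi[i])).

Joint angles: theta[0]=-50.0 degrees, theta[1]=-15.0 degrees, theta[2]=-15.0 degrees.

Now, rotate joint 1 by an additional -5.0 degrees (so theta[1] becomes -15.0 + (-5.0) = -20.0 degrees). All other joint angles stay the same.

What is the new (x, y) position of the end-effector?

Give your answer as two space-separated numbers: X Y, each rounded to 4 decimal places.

joint[0] = (0.0000, 0.0000)  (base)
link 0: phi[0] = -50 = -50 deg
  cos(-50 deg) = 0.6428, sin(-50 deg) = -0.7660
  joint[1] = (0.0000, 0.0000) + 11.9 * (0.6428, -0.7660) = (0.0000 + 7.6492, 0.0000 + -9.1159) = (7.6492, -9.1159)
link 1: phi[1] = -50 + -20 = -70 deg
  cos(-70 deg) = 0.3420, sin(-70 deg) = -0.9397
  joint[2] = (7.6492, -9.1159) + 9.6 * (0.3420, -0.9397) = (7.6492 + 3.2834, -9.1159 + -9.0210) = (10.9326, -18.1370)
link 2: phi[2] = -50 + -20 + -15 = -85 deg
  cos(-85 deg) = 0.0872, sin(-85 deg) = -0.9962
  joint[3] = (10.9326, -18.1370) + 10.7 * (0.0872, -0.9962) = (10.9326 + 0.9326, -18.1370 + -10.6593) = (11.8651, -28.7963)
End effector: (11.8651, -28.7963)

Answer: 11.8651 -28.7963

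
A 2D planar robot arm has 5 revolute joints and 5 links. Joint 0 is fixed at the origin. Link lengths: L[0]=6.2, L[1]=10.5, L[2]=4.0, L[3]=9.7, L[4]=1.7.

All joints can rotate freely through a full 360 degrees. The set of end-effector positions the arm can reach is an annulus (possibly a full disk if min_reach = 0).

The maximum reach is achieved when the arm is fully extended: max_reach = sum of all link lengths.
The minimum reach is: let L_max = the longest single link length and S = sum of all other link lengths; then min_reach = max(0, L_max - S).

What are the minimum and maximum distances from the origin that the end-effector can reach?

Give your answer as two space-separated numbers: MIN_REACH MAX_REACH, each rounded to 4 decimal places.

Link lengths: [6.2, 10.5, 4.0, 9.7, 1.7]
max_reach = 6.2 + 10.5 + 4 + 9.7 + 1.7 = 32.1
L_max = max([6.2, 10.5, 4.0, 9.7, 1.7]) = 10.5
S (sum of others) = 32.1 - 10.5 = 21.6
min_reach = max(0, 10.5 - 21.6) = max(0, -11.1) = 0

Answer: 0.0000 32.1000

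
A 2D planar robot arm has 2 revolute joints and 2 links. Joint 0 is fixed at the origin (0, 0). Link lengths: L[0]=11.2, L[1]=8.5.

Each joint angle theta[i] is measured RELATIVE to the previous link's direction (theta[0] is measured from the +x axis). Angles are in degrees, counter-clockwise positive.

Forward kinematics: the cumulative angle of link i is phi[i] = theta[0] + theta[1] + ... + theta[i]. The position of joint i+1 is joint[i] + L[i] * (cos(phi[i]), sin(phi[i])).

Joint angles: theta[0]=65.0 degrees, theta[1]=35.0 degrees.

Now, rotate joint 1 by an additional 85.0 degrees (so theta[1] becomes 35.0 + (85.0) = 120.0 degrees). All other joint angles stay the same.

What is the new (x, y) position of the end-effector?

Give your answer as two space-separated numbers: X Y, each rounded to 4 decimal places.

joint[0] = (0.0000, 0.0000)  (base)
link 0: phi[0] = 65 = 65 deg
  cos(65 deg) = 0.4226, sin(65 deg) = 0.9063
  joint[1] = (0.0000, 0.0000) + 11.2 * (0.4226, 0.9063) = (0.0000 + 4.7333, 0.0000 + 10.1506) = (4.7333, 10.1506)
link 1: phi[1] = 65 + 120 = 185 deg
  cos(185 deg) = -0.9962, sin(185 deg) = -0.0872
  joint[2] = (4.7333, 10.1506) + 8.5 * (-0.9962, -0.0872) = (4.7333 + -8.4677, 10.1506 + -0.7408) = (-3.7343, 9.4098)
End effector: (-3.7343, 9.4098)

Answer: -3.7343 9.4098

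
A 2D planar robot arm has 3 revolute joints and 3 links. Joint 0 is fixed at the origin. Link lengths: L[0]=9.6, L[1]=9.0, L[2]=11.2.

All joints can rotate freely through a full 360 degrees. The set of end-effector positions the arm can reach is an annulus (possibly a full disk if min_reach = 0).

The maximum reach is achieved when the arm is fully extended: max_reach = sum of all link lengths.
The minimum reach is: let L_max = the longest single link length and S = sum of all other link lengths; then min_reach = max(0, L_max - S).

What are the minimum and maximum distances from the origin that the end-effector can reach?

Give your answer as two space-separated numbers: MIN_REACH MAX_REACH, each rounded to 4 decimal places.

Link lengths: [9.6, 9.0, 11.2]
max_reach = 9.6 + 9 + 11.2 = 29.8
L_max = max([9.6, 9.0, 11.2]) = 11.2
S (sum of others) = 29.8 - 11.2 = 18.6
min_reach = max(0, 11.2 - 18.6) = max(0, -7.4) = 0

Answer: 0.0000 29.8000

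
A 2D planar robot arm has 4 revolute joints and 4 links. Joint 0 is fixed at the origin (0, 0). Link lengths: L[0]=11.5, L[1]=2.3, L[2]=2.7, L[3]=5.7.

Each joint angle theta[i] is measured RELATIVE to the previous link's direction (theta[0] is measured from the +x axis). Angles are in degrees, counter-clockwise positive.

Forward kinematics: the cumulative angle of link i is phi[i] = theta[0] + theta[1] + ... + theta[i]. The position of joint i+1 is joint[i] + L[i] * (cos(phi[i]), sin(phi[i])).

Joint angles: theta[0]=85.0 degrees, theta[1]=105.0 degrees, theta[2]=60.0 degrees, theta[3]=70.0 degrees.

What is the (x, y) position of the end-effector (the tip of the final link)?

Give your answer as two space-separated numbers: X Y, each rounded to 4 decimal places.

Answer: 2.1802 4.8558

Derivation:
joint[0] = (0.0000, 0.0000)  (base)
link 0: phi[0] = 85 = 85 deg
  cos(85 deg) = 0.0872, sin(85 deg) = 0.9962
  joint[1] = (0.0000, 0.0000) + 11.5 * (0.0872, 0.9962) = (0.0000 + 1.0023, 0.0000 + 11.4562) = (1.0023, 11.4562)
link 1: phi[1] = 85 + 105 = 190 deg
  cos(190 deg) = -0.9848, sin(190 deg) = -0.1736
  joint[2] = (1.0023, 11.4562) + 2.3 * (-0.9848, -0.1736) = (1.0023 + -2.2651, 11.4562 + -0.3994) = (-1.2628, 11.0568)
link 2: phi[2] = 85 + 105 + 60 = 250 deg
  cos(250 deg) = -0.3420, sin(250 deg) = -0.9397
  joint[3] = (-1.2628, 11.0568) + 2.7 * (-0.3420, -0.9397) = (-1.2628 + -0.9235, 11.0568 + -2.5372) = (-2.1862, 8.5197)
link 3: phi[3] = 85 + 105 + 60 + 70 = 320 deg
  cos(320 deg) = 0.7660, sin(320 deg) = -0.6428
  joint[4] = (-2.1862, 8.5197) + 5.7 * (0.7660, -0.6428) = (-2.1862 + 4.3665, 8.5197 + -3.6639) = (2.1802, 4.8558)
End effector: (2.1802, 4.8558)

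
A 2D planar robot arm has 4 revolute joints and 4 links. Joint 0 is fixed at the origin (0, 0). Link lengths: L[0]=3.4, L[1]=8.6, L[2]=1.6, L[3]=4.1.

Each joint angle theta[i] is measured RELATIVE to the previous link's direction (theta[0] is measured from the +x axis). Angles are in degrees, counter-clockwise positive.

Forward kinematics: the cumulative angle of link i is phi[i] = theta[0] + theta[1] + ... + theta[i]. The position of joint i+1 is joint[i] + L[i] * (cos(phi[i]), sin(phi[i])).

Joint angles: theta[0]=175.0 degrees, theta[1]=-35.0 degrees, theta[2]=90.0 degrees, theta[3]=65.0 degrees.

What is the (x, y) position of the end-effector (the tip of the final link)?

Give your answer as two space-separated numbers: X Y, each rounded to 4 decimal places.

joint[0] = (0.0000, 0.0000)  (base)
link 0: phi[0] = 175 = 175 deg
  cos(175 deg) = -0.9962, sin(175 deg) = 0.0872
  joint[1] = (0.0000, 0.0000) + 3.4 * (-0.9962, 0.0872) = (0.0000 + -3.3871, 0.0000 + 0.2963) = (-3.3871, 0.2963)
link 1: phi[1] = 175 + -35 = 140 deg
  cos(140 deg) = -0.7660, sin(140 deg) = 0.6428
  joint[2] = (-3.3871, 0.2963) + 8.6 * (-0.7660, 0.6428) = (-3.3871 + -6.5880, 0.2963 + 5.5280) = (-9.9750, 5.8243)
link 2: phi[2] = 175 + -35 + 90 = 230 deg
  cos(230 deg) = -0.6428, sin(230 deg) = -0.7660
  joint[3] = (-9.9750, 5.8243) + 1.6 * (-0.6428, -0.7660) = (-9.9750 + -1.0285, 5.8243 + -1.2257) = (-11.0035, 4.5986)
link 3: phi[3] = 175 + -35 + 90 + 65 = 295 deg
  cos(295 deg) = 0.4226, sin(295 deg) = -0.9063
  joint[4] = (-11.0035, 4.5986) + 4.1 * (0.4226, -0.9063) = (-11.0035 + 1.7327, 4.5986 + -3.7159) = (-9.2708, 0.8828)
End effector: (-9.2708, 0.8828)

Answer: -9.2708 0.8828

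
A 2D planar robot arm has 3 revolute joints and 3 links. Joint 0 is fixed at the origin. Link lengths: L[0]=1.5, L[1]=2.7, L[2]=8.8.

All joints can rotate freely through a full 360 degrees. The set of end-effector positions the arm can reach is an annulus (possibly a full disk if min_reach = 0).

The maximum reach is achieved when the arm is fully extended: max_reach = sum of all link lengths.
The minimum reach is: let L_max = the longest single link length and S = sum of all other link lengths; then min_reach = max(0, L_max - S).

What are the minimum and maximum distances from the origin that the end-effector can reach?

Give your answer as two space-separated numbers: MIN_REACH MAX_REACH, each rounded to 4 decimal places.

Link lengths: [1.5, 2.7, 8.8]
max_reach = 1.5 + 2.7 + 8.8 = 13
L_max = max([1.5, 2.7, 8.8]) = 8.8
S (sum of others) = 13 - 8.8 = 4.2
min_reach = max(0, 8.8 - 4.2) = max(0, 4.6) = 4.6

Answer: 4.6000 13.0000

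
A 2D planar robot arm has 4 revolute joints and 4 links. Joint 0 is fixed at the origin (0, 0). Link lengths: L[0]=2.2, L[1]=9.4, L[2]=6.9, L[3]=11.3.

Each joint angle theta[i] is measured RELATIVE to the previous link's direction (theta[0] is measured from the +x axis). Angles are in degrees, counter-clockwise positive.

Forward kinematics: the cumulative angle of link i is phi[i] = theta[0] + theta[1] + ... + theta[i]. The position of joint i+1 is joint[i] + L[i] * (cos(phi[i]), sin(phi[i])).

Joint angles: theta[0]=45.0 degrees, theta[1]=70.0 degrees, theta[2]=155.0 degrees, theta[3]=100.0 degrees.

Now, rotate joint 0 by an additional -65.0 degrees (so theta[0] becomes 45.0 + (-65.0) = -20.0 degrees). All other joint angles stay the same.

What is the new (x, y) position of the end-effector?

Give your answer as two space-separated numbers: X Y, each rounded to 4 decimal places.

Answer: 8.3374 -5.7241

Derivation:
joint[0] = (0.0000, 0.0000)  (base)
link 0: phi[0] = -20 = -20 deg
  cos(-20 deg) = 0.9397, sin(-20 deg) = -0.3420
  joint[1] = (0.0000, 0.0000) + 2.2 * (0.9397, -0.3420) = (0.0000 + 2.0673, 0.0000 + -0.7524) = (2.0673, -0.7524)
link 1: phi[1] = -20 + 70 = 50 deg
  cos(50 deg) = 0.6428, sin(50 deg) = 0.7660
  joint[2] = (2.0673, -0.7524) + 9.4 * (0.6428, 0.7660) = (2.0673 + 6.0422, -0.7524 + 7.2008) = (8.1095, 6.4484)
link 2: phi[2] = -20 + 70 + 155 = 205 deg
  cos(205 deg) = -0.9063, sin(205 deg) = -0.4226
  joint[3] = (8.1095, 6.4484) + 6.9 * (-0.9063, -0.4226) = (8.1095 + -6.2535, 6.4484 + -2.9161) = (1.8560, 3.5323)
link 3: phi[3] = -20 + 70 + 155 + 100 = 305 deg
  cos(305 deg) = 0.5736, sin(305 deg) = -0.8192
  joint[4] = (1.8560, 3.5323) + 11.3 * (0.5736, -0.8192) = (1.8560 + 6.4814, 3.5323 + -9.2564) = (8.3374, -5.7241)
End effector: (8.3374, -5.7241)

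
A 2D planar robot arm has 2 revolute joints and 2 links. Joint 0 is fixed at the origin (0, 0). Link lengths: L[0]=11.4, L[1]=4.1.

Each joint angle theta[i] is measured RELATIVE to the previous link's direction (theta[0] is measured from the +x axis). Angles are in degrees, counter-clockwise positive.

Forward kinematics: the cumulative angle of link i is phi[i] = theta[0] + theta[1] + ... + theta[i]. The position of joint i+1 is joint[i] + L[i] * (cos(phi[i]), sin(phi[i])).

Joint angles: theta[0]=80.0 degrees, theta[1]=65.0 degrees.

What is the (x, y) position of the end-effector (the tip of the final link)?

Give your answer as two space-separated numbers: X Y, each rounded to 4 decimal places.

joint[0] = (0.0000, 0.0000)  (base)
link 0: phi[0] = 80 = 80 deg
  cos(80 deg) = 0.1736, sin(80 deg) = 0.9848
  joint[1] = (0.0000, 0.0000) + 11.4 * (0.1736, 0.9848) = (0.0000 + 1.9796, 0.0000 + 11.2268) = (1.9796, 11.2268)
link 1: phi[1] = 80 + 65 = 145 deg
  cos(145 deg) = -0.8192, sin(145 deg) = 0.5736
  joint[2] = (1.9796, 11.2268) + 4.1 * (-0.8192, 0.5736) = (1.9796 + -3.3585, 11.2268 + 2.3517) = (-1.3789, 13.5785)
End effector: (-1.3789, 13.5785)

Answer: -1.3789 13.5785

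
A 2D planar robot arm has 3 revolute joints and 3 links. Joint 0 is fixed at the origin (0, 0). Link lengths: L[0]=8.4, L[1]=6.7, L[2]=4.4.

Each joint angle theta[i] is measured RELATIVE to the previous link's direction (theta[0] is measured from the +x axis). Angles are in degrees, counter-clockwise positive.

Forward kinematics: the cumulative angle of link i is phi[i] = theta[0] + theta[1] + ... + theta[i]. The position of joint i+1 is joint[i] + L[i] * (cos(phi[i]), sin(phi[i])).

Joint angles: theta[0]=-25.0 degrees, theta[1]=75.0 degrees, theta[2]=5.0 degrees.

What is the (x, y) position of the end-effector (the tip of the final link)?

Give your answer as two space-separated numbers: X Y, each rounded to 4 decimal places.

joint[0] = (0.0000, 0.0000)  (base)
link 0: phi[0] = -25 = -25 deg
  cos(-25 deg) = 0.9063, sin(-25 deg) = -0.4226
  joint[1] = (0.0000, 0.0000) + 8.4 * (0.9063, -0.4226) = (0.0000 + 7.6130, 0.0000 + -3.5500) = (7.6130, -3.5500)
link 1: phi[1] = -25 + 75 = 50 deg
  cos(50 deg) = 0.6428, sin(50 deg) = 0.7660
  joint[2] = (7.6130, -3.5500) + 6.7 * (0.6428, 0.7660) = (7.6130 + 4.3067, -3.5500 + 5.1325) = (11.9197, 1.5825)
link 2: phi[2] = -25 + 75 + 5 = 55 deg
  cos(55 deg) = 0.5736, sin(55 deg) = 0.8192
  joint[3] = (11.9197, 1.5825) + 4.4 * (0.5736, 0.8192) = (11.9197 + 2.5237, 1.5825 + 3.6043) = (14.4434, 5.1868)
End effector: (14.4434, 5.1868)

Answer: 14.4434 5.1868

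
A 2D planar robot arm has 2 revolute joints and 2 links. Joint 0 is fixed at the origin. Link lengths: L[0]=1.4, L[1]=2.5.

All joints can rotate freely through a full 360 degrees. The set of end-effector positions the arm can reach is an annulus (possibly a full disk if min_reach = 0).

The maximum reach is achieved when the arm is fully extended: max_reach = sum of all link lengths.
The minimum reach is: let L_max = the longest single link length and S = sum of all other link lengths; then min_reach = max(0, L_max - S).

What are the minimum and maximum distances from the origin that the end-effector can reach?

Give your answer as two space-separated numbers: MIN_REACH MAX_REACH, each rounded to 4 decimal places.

Answer: 1.1000 3.9000

Derivation:
Link lengths: [1.4, 2.5]
max_reach = 1.4 + 2.5 = 3.9
L_max = max([1.4, 2.5]) = 2.5
S (sum of others) = 3.9 - 2.5 = 1.4
min_reach = max(0, 2.5 - 1.4) = max(0, 1.1) = 1.1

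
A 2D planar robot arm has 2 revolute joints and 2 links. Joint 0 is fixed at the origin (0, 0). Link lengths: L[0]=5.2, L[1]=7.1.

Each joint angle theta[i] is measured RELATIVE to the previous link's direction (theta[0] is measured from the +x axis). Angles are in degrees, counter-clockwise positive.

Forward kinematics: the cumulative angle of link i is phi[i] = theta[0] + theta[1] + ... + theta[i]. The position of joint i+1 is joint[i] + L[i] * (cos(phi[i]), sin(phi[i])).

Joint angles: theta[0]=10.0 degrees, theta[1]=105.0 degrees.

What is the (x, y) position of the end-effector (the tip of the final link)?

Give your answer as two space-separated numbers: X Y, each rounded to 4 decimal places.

joint[0] = (0.0000, 0.0000)  (base)
link 0: phi[0] = 10 = 10 deg
  cos(10 deg) = 0.9848, sin(10 deg) = 0.1736
  joint[1] = (0.0000, 0.0000) + 5.2 * (0.9848, 0.1736) = (0.0000 + 5.1210, 0.0000 + 0.9030) = (5.1210, 0.9030)
link 1: phi[1] = 10 + 105 = 115 deg
  cos(115 deg) = -0.4226, sin(115 deg) = 0.9063
  joint[2] = (5.1210, 0.9030) + 7.1 * (-0.4226, 0.9063) = (5.1210 + -3.0006, 0.9030 + 6.4348) = (2.1204, 7.3378)
End effector: (2.1204, 7.3378)

Answer: 2.1204 7.3378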